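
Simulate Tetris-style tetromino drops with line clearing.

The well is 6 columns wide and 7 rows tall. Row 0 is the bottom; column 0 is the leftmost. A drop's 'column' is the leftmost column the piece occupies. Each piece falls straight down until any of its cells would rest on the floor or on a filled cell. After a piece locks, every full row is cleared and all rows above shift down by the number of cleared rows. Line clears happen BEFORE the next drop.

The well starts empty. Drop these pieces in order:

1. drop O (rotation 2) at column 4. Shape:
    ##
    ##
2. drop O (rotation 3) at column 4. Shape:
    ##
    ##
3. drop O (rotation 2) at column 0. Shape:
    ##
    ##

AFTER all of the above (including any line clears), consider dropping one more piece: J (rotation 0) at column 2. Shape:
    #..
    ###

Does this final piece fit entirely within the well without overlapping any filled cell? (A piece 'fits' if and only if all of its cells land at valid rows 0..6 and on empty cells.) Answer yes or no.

Answer: yes

Derivation:
Drop 1: O rot2 at col 4 lands with bottom-row=0; cleared 0 line(s) (total 0); column heights now [0 0 0 0 2 2], max=2
Drop 2: O rot3 at col 4 lands with bottom-row=2; cleared 0 line(s) (total 0); column heights now [0 0 0 0 4 4], max=4
Drop 3: O rot2 at col 0 lands with bottom-row=0; cleared 0 line(s) (total 0); column heights now [2 2 0 0 4 4], max=4
Test piece J rot0 at col 2 (width 3): heights before test = [2 2 0 0 4 4]; fits = True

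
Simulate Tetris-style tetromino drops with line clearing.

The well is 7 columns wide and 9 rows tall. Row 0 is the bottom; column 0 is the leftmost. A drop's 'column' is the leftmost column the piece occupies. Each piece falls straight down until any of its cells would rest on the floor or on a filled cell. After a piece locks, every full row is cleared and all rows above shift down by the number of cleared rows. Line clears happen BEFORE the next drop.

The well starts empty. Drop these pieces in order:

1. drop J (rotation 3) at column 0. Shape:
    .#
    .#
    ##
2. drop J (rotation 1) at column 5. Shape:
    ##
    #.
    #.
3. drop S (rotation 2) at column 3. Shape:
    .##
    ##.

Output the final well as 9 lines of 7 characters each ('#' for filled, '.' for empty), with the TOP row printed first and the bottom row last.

Answer: .......
.......
.......
.......
.......
....##.
.#.####
.#...#.
##...#.

Derivation:
Drop 1: J rot3 at col 0 lands with bottom-row=0; cleared 0 line(s) (total 0); column heights now [1 3 0 0 0 0 0], max=3
Drop 2: J rot1 at col 5 lands with bottom-row=0; cleared 0 line(s) (total 0); column heights now [1 3 0 0 0 3 3], max=3
Drop 3: S rot2 at col 3 lands with bottom-row=2; cleared 0 line(s) (total 0); column heights now [1 3 0 3 4 4 3], max=4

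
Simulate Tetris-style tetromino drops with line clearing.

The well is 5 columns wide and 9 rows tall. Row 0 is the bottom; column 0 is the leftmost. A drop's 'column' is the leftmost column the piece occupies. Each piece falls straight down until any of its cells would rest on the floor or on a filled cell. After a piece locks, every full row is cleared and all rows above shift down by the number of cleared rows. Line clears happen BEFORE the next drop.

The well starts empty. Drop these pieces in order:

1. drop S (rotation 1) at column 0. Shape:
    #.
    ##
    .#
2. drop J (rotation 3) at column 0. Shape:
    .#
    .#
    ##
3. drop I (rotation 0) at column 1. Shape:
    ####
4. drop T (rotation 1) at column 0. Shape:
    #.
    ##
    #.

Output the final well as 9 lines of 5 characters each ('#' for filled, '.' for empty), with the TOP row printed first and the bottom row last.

Answer: .....
#....
##...
.#...
.#...
##...
#....
##...
.#...

Derivation:
Drop 1: S rot1 at col 0 lands with bottom-row=0; cleared 0 line(s) (total 0); column heights now [3 2 0 0 0], max=3
Drop 2: J rot3 at col 0 lands with bottom-row=3; cleared 0 line(s) (total 0); column heights now [4 6 0 0 0], max=6
Drop 3: I rot0 at col 1 lands with bottom-row=6; cleared 0 line(s) (total 0); column heights now [4 7 7 7 7], max=7
Drop 4: T rot1 at col 0 lands with bottom-row=6; cleared 1 line(s) (total 1); column heights now [8 7 0 0 0], max=8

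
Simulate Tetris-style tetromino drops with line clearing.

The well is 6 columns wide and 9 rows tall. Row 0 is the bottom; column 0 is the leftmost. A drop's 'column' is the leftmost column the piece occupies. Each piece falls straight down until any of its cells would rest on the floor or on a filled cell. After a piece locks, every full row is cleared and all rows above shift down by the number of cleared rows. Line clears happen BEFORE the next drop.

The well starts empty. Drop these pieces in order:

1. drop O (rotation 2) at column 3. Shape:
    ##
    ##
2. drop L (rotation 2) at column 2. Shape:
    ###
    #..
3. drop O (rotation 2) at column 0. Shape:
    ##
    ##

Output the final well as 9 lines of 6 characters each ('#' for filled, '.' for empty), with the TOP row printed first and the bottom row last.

Drop 1: O rot2 at col 3 lands with bottom-row=0; cleared 0 line(s) (total 0); column heights now [0 0 0 2 2 0], max=2
Drop 2: L rot2 at col 2 lands with bottom-row=1; cleared 0 line(s) (total 0); column heights now [0 0 3 3 3 0], max=3
Drop 3: O rot2 at col 0 lands with bottom-row=0; cleared 0 line(s) (total 0); column heights now [2 2 3 3 3 0], max=3

Answer: ......
......
......
......
......
......
..###.
#####.
##.##.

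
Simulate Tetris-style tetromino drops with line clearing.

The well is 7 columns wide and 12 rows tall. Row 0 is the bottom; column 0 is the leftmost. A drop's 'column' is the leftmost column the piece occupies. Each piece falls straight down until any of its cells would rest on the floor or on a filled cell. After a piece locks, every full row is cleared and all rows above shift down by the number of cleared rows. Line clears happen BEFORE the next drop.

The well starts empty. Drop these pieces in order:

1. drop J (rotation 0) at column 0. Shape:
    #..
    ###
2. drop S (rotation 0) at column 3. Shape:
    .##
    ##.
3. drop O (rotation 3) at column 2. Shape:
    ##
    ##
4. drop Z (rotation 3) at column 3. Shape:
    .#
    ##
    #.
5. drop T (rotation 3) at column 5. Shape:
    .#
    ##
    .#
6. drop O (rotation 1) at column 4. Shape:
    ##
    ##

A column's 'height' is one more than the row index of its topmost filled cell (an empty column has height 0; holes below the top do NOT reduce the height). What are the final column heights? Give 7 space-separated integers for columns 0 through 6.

Answer: 2 1 3 5 8 8 4

Derivation:
Drop 1: J rot0 at col 0 lands with bottom-row=0; cleared 0 line(s) (total 0); column heights now [2 1 1 0 0 0 0], max=2
Drop 2: S rot0 at col 3 lands with bottom-row=0; cleared 0 line(s) (total 0); column heights now [2 1 1 1 2 2 0], max=2
Drop 3: O rot3 at col 2 lands with bottom-row=1; cleared 0 line(s) (total 0); column heights now [2 1 3 3 2 2 0], max=3
Drop 4: Z rot3 at col 3 lands with bottom-row=3; cleared 0 line(s) (total 0); column heights now [2 1 3 5 6 2 0], max=6
Drop 5: T rot3 at col 5 lands with bottom-row=1; cleared 0 line(s) (total 0); column heights now [2 1 3 5 6 3 4], max=6
Drop 6: O rot1 at col 4 lands with bottom-row=6; cleared 0 line(s) (total 0); column heights now [2 1 3 5 8 8 4], max=8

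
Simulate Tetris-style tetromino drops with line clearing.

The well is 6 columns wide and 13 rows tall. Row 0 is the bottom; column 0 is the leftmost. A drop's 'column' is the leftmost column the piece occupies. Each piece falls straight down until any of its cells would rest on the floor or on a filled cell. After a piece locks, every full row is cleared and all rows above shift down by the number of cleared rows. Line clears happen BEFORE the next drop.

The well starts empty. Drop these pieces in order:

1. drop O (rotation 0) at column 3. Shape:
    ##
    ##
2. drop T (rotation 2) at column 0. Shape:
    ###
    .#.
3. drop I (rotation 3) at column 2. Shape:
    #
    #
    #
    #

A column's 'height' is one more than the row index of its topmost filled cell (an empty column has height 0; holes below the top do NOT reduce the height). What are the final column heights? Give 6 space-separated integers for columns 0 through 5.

Drop 1: O rot0 at col 3 lands with bottom-row=0; cleared 0 line(s) (total 0); column heights now [0 0 0 2 2 0], max=2
Drop 2: T rot2 at col 0 lands with bottom-row=0; cleared 0 line(s) (total 0); column heights now [2 2 2 2 2 0], max=2
Drop 3: I rot3 at col 2 lands with bottom-row=2; cleared 0 line(s) (total 0); column heights now [2 2 6 2 2 0], max=6

Answer: 2 2 6 2 2 0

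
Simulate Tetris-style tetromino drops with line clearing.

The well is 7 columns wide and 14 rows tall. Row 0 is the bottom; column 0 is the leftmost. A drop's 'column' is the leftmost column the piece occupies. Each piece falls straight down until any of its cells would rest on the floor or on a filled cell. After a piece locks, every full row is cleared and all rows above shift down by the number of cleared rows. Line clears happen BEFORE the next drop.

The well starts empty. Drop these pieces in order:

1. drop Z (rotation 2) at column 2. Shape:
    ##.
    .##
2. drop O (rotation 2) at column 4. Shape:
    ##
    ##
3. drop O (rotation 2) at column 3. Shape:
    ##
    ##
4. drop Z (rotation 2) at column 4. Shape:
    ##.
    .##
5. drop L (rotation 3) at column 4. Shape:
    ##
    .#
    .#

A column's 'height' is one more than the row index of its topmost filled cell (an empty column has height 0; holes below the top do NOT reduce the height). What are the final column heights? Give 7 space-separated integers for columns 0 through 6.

Drop 1: Z rot2 at col 2 lands with bottom-row=0; cleared 0 line(s) (total 0); column heights now [0 0 2 2 1 0 0], max=2
Drop 2: O rot2 at col 4 lands with bottom-row=1; cleared 0 line(s) (total 0); column heights now [0 0 2 2 3 3 0], max=3
Drop 3: O rot2 at col 3 lands with bottom-row=3; cleared 0 line(s) (total 0); column heights now [0 0 2 5 5 3 0], max=5
Drop 4: Z rot2 at col 4 lands with bottom-row=4; cleared 0 line(s) (total 0); column heights now [0 0 2 5 6 6 5], max=6
Drop 5: L rot3 at col 4 lands with bottom-row=6; cleared 0 line(s) (total 0); column heights now [0 0 2 5 9 9 5], max=9

Answer: 0 0 2 5 9 9 5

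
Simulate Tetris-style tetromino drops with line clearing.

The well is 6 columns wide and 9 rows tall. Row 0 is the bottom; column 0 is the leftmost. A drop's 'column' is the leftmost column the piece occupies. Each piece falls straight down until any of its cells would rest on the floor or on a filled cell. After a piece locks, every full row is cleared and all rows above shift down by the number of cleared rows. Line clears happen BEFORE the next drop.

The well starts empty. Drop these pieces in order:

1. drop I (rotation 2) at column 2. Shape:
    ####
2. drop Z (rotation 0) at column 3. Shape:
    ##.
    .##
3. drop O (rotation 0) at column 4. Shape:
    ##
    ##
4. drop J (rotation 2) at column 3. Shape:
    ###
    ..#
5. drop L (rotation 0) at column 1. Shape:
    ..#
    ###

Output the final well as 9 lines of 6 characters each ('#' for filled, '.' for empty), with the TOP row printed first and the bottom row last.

Answer: ...#..
.###..
...###
.....#
....##
....##
...##.
....##
..####

Derivation:
Drop 1: I rot2 at col 2 lands with bottom-row=0; cleared 0 line(s) (total 0); column heights now [0 0 1 1 1 1], max=1
Drop 2: Z rot0 at col 3 lands with bottom-row=1; cleared 0 line(s) (total 0); column heights now [0 0 1 3 3 2], max=3
Drop 3: O rot0 at col 4 lands with bottom-row=3; cleared 0 line(s) (total 0); column heights now [0 0 1 3 5 5], max=5
Drop 4: J rot2 at col 3 lands with bottom-row=5; cleared 0 line(s) (total 0); column heights now [0 0 1 7 7 7], max=7
Drop 5: L rot0 at col 1 lands with bottom-row=7; cleared 0 line(s) (total 0); column heights now [0 8 8 9 7 7], max=9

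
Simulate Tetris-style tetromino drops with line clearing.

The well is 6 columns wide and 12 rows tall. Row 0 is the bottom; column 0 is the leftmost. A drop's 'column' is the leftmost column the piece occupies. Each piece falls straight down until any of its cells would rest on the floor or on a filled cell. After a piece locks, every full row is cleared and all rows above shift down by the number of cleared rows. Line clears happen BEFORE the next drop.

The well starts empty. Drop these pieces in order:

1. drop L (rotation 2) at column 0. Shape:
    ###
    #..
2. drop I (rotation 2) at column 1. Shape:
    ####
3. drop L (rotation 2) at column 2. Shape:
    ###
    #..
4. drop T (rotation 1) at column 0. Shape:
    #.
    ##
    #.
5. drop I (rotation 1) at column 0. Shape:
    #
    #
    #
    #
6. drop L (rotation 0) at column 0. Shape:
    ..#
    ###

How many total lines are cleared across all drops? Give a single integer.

Answer: 0

Derivation:
Drop 1: L rot2 at col 0 lands with bottom-row=0; cleared 0 line(s) (total 0); column heights now [2 2 2 0 0 0], max=2
Drop 2: I rot2 at col 1 lands with bottom-row=2; cleared 0 line(s) (total 0); column heights now [2 3 3 3 3 0], max=3
Drop 3: L rot2 at col 2 lands with bottom-row=3; cleared 0 line(s) (total 0); column heights now [2 3 5 5 5 0], max=5
Drop 4: T rot1 at col 0 lands with bottom-row=2; cleared 0 line(s) (total 0); column heights now [5 4 5 5 5 0], max=5
Drop 5: I rot1 at col 0 lands with bottom-row=5; cleared 0 line(s) (total 0); column heights now [9 4 5 5 5 0], max=9
Drop 6: L rot0 at col 0 lands with bottom-row=9; cleared 0 line(s) (total 0); column heights now [10 10 11 5 5 0], max=11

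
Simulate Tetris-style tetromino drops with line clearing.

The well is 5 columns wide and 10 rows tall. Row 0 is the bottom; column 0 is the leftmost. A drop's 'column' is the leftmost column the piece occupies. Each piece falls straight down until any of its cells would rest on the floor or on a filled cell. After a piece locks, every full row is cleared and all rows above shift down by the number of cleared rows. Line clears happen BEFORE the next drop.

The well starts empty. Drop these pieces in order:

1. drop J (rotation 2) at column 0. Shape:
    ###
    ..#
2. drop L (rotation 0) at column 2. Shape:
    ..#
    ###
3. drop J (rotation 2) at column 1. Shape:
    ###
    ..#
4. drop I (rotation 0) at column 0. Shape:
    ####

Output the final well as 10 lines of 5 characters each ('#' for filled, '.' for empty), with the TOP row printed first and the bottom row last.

Drop 1: J rot2 at col 0 lands with bottom-row=0; cleared 0 line(s) (total 0); column heights now [2 2 2 0 0], max=2
Drop 2: L rot0 at col 2 lands with bottom-row=2; cleared 0 line(s) (total 0); column heights now [2 2 3 3 4], max=4
Drop 3: J rot2 at col 1 lands with bottom-row=3; cleared 0 line(s) (total 0); column heights now [2 5 5 5 4], max=5
Drop 4: I rot0 at col 0 lands with bottom-row=5; cleared 0 line(s) (total 0); column heights now [6 6 6 6 4], max=6

Answer: .....
.....
.....
.....
####.
.###.
...##
..###
###..
..#..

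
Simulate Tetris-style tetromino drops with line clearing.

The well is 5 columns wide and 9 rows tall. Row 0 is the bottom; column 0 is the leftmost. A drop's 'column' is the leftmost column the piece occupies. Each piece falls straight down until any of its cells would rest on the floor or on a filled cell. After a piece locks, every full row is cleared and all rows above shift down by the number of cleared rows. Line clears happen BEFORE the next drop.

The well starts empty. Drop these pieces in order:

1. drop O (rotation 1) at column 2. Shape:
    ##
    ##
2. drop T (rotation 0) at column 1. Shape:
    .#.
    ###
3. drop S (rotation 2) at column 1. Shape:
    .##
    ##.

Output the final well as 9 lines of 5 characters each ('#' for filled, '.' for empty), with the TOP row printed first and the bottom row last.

Answer: .....
.....
.....
..##.
.##..
..#..
.###.
..##.
..##.

Derivation:
Drop 1: O rot1 at col 2 lands with bottom-row=0; cleared 0 line(s) (total 0); column heights now [0 0 2 2 0], max=2
Drop 2: T rot0 at col 1 lands with bottom-row=2; cleared 0 line(s) (total 0); column heights now [0 3 4 3 0], max=4
Drop 3: S rot2 at col 1 lands with bottom-row=4; cleared 0 line(s) (total 0); column heights now [0 5 6 6 0], max=6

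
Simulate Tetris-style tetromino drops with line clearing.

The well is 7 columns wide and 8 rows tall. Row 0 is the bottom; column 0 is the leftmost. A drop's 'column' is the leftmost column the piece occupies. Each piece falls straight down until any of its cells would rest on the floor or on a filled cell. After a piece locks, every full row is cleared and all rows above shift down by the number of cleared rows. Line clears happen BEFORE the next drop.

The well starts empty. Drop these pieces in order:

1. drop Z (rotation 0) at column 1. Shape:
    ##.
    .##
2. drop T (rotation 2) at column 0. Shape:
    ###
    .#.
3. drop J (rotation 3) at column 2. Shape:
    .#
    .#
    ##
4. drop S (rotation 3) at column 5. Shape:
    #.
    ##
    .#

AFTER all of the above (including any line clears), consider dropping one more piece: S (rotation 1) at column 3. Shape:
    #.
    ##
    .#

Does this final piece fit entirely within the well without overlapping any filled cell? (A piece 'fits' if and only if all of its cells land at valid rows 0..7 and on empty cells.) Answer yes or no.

Drop 1: Z rot0 at col 1 lands with bottom-row=0; cleared 0 line(s) (total 0); column heights now [0 2 2 1 0 0 0], max=2
Drop 2: T rot2 at col 0 lands with bottom-row=2; cleared 0 line(s) (total 0); column heights now [4 4 4 1 0 0 0], max=4
Drop 3: J rot3 at col 2 lands with bottom-row=4; cleared 0 line(s) (total 0); column heights now [4 4 5 7 0 0 0], max=7
Drop 4: S rot3 at col 5 lands with bottom-row=0; cleared 0 line(s) (total 0); column heights now [4 4 5 7 0 3 2], max=7
Test piece S rot1 at col 3 (width 2): heights before test = [4 4 5 7 0 3 2]; fits = False

Answer: no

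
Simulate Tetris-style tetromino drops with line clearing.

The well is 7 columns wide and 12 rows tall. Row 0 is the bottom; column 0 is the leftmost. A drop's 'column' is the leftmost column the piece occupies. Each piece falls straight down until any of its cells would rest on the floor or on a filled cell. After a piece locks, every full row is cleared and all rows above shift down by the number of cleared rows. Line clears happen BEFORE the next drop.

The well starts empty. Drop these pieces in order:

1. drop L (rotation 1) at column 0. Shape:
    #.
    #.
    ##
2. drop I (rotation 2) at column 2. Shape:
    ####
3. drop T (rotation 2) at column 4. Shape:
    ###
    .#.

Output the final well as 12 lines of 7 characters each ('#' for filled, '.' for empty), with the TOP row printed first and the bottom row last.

Drop 1: L rot1 at col 0 lands with bottom-row=0; cleared 0 line(s) (total 0); column heights now [3 1 0 0 0 0 0], max=3
Drop 2: I rot2 at col 2 lands with bottom-row=0; cleared 0 line(s) (total 0); column heights now [3 1 1 1 1 1 0], max=3
Drop 3: T rot2 at col 4 lands with bottom-row=1; cleared 0 line(s) (total 0); column heights now [3 1 1 1 3 3 3], max=3

Answer: .......
.......
.......
.......
.......
.......
.......
.......
.......
#...###
#....#.
######.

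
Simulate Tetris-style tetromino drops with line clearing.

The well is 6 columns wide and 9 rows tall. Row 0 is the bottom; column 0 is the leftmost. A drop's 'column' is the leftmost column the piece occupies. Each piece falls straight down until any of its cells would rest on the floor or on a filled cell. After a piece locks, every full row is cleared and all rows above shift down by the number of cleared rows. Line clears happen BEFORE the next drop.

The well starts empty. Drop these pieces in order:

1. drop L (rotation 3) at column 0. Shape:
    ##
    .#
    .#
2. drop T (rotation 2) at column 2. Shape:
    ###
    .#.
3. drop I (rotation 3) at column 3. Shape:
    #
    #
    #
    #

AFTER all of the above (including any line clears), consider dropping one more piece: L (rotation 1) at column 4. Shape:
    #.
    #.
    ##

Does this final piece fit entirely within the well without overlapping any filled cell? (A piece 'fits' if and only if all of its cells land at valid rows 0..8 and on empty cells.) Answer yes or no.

Drop 1: L rot3 at col 0 lands with bottom-row=0; cleared 0 line(s) (total 0); column heights now [3 3 0 0 0 0], max=3
Drop 2: T rot2 at col 2 lands with bottom-row=0; cleared 0 line(s) (total 0); column heights now [3 3 2 2 2 0], max=3
Drop 3: I rot3 at col 3 lands with bottom-row=2; cleared 0 line(s) (total 0); column heights now [3 3 2 6 2 0], max=6
Test piece L rot1 at col 4 (width 2): heights before test = [3 3 2 6 2 0]; fits = True

Answer: yes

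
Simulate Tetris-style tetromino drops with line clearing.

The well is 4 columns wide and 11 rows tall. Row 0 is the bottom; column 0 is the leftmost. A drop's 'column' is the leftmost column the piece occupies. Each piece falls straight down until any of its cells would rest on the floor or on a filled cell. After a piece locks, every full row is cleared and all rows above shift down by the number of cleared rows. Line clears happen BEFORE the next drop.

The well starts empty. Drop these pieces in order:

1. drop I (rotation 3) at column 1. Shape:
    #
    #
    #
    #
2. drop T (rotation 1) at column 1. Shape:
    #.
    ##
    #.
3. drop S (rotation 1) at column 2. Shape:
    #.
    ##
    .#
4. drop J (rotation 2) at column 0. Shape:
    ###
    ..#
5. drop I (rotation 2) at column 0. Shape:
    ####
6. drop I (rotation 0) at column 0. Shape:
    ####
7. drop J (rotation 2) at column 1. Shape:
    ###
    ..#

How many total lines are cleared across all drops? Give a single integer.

Answer: 3

Derivation:
Drop 1: I rot3 at col 1 lands with bottom-row=0; cleared 0 line(s) (total 0); column heights now [0 4 0 0], max=4
Drop 2: T rot1 at col 1 lands with bottom-row=4; cleared 0 line(s) (total 0); column heights now [0 7 6 0], max=7
Drop 3: S rot1 at col 2 lands with bottom-row=5; cleared 0 line(s) (total 0); column heights now [0 7 8 7], max=8
Drop 4: J rot2 at col 0 lands with bottom-row=8; cleared 0 line(s) (total 0); column heights now [10 10 10 7], max=10
Drop 5: I rot2 at col 0 lands with bottom-row=10; cleared 1 line(s) (total 1); column heights now [10 10 10 7], max=10
Drop 6: I rot0 at col 0 lands with bottom-row=10; cleared 1 line(s) (total 2); column heights now [10 10 10 7], max=10
Drop 7: J rot2 at col 1 lands with bottom-row=9; cleared 1 line(s) (total 3); column heights now [0 10 10 10], max=10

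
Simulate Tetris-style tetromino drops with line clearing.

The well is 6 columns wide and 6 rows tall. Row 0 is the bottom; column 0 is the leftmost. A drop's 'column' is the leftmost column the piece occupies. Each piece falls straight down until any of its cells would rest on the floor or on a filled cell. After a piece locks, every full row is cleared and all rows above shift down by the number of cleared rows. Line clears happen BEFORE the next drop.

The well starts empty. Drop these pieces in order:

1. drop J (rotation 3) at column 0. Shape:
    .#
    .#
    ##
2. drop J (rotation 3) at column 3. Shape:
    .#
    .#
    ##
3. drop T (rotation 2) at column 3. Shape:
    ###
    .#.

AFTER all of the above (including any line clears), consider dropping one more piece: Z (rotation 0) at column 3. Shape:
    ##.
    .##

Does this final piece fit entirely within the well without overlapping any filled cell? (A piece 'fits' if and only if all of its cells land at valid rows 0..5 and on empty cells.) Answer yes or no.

Answer: no

Derivation:
Drop 1: J rot3 at col 0 lands with bottom-row=0; cleared 0 line(s) (total 0); column heights now [1 3 0 0 0 0], max=3
Drop 2: J rot3 at col 3 lands with bottom-row=0; cleared 0 line(s) (total 0); column heights now [1 3 0 1 3 0], max=3
Drop 3: T rot2 at col 3 lands with bottom-row=3; cleared 0 line(s) (total 0); column heights now [1 3 0 5 5 5], max=5
Test piece Z rot0 at col 3 (width 3): heights before test = [1 3 0 5 5 5]; fits = False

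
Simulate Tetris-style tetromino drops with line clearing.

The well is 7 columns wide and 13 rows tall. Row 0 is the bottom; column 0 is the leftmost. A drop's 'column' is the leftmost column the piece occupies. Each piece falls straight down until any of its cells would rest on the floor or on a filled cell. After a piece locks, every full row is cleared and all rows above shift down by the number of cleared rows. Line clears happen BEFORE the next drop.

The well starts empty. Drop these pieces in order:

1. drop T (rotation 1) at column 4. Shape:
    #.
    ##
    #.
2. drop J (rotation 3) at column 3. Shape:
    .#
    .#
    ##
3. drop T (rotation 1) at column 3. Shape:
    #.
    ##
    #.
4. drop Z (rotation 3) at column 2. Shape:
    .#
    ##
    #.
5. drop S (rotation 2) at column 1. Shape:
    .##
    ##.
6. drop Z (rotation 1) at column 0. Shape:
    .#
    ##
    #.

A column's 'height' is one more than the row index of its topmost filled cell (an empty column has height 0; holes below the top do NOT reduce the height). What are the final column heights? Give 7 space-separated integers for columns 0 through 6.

Answer: 11 12 11 11 7 2 0

Derivation:
Drop 1: T rot1 at col 4 lands with bottom-row=0; cleared 0 line(s) (total 0); column heights now [0 0 0 0 3 2 0], max=3
Drop 2: J rot3 at col 3 lands with bottom-row=3; cleared 0 line(s) (total 0); column heights now [0 0 0 4 6 2 0], max=6
Drop 3: T rot1 at col 3 lands with bottom-row=5; cleared 0 line(s) (total 0); column heights now [0 0 0 8 7 2 0], max=8
Drop 4: Z rot3 at col 2 lands with bottom-row=7; cleared 0 line(s) (total 0); column heights now [0 0 9 10 7 2 0], max=10
Drop 5: S rot2 at col 1 lands with bottom-row=9; cleared 0 line(s) (total 0); column heights now [0 10 11 11 7 2 0], max=11
Drop 6: Z rot1 at col 0 lands with bottom-row=9; cleared 0 line(s) (total 0); column heights now [11 12 11 11 7 2 0], max=12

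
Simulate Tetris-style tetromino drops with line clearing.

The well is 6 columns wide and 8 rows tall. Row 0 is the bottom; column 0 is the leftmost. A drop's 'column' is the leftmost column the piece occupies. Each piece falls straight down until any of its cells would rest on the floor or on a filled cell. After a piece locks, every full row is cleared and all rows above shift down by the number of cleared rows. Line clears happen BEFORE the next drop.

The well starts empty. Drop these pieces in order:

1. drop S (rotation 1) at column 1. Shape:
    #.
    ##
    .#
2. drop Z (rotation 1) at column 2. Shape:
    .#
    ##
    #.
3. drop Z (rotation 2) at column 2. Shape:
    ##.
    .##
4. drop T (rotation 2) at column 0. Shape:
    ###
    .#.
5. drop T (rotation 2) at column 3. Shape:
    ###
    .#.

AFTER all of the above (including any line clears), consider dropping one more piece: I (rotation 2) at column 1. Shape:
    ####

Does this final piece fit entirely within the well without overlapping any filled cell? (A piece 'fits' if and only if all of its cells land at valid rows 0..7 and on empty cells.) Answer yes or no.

Answer: yes

Derivation:
Drop 1: S rot1 at col 1 lands with bottom-row=0; cleared 0 line(s) (total 0); column heights now [0 3 2 0 0 0], max=3
Drop 2: Z rot1 at col 2 lands with bottom-row=2; cleared 0 line(s) (total 0); column heights now [0 3 4 5 0 0], max=5
Drop 3: Z rot2 at col 2 lands with bottom-row=5; cleared 0 line(s) (total 0); column heights now [0 3 7 7 6 0], max=7
Drop 4: T rot2 at col 0 lands with bottom-row=6; cleared 0 line(s) (total 0); column heights now [8 8 8 7 6 0], max=8
Drop 5: T rot2 at col 3 lands with bottom-row=6; cleared 1 line(s) (total 1); column heights now [0 7 7 7 7 0], max=7
Test piece I rot2 at col 1 (width 4): heights before test = [0 7 7 7 7 0]; fits = True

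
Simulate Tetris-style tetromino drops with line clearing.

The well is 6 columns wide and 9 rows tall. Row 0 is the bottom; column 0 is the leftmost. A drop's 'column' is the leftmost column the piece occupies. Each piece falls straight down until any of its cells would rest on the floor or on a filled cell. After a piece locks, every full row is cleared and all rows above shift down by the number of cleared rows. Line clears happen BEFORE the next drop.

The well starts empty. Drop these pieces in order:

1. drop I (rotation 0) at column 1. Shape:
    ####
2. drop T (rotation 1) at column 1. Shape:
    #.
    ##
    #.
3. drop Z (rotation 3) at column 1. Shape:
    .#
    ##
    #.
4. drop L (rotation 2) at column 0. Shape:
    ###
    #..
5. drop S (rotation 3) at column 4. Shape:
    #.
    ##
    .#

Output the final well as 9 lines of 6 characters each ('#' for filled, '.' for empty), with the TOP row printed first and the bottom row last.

Answer: ......
###...
#.#...
.##...
.#....
.#....
.##.#.
.#..##
.#####

Derivation:
Drop 1: I rot0 at col 1 lands with bottom-row=0; cleared 0 line(s) (total 0); column heights now [0 1 1 1 1 0], max=1
Drop 2: T rot1 at col 1 lands with bottom-row=1; cleared 0 line(s) (total 0); column heights now [0 4 3 1 1 0], max=4
Drop 3: Z rot3 at col 1 lands with bottom-row=4; cleared 0 line(s) (total 0); column heights now [0 6 7 1 1 0], max=7
Drop 4: L rot2 at col 0 lands with bottom-row=6; cleared 0 line(s) (total 0); column heights now [8 8 8 1 1 0], max=8
Drop 5: S rot3 at col 4 lands with bottom-row=0; cleared 0 line(s) (total 0); column heights now [8 8 8 1 3 2], max=8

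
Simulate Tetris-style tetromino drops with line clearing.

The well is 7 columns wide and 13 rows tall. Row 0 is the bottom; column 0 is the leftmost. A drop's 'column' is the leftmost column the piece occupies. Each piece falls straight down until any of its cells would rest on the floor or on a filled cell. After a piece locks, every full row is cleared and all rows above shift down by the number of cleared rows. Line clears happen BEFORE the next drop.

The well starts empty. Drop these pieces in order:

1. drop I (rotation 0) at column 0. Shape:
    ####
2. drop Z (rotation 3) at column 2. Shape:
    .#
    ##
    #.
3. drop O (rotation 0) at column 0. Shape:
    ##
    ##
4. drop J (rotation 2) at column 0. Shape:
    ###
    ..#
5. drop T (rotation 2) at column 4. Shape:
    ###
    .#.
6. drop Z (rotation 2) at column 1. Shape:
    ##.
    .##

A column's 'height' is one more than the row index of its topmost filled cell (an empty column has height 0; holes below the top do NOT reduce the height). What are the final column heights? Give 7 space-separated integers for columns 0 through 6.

Answer: 5 7 7 6 2 2 2

Derivation:
Drop 1: I rot0 at col 0 lands with bottom-row=0; cleared 0 line(s) (total 0); column heights now [1 1 1 1 0 0 0], max=1
Drop 2: Z rot3 at col 2 lands with bottom-row=1; cleared 0 line(s) (total 0); column heights now [1 1 3 4 0 0 0], max=4
Drop 3: O rot0 at col 0 lands with bottom-row=1; cleared 0 line(s) (total 0); column heights now [3 3 3 4 0 0 0], max=4
Drop 4: J rot2 at col 0 lands with bottom-row=3; cleared 0 line(s) (total 0); column heights now [5 5 5 4 0 0 0], max=5
Drop 5: T rot2 at col 4 lands with bottom-row=0; cleared 0 line(s) (total 0); column heights now [5 5 5 4 2 2 2], max=5
Drop 6: Z rot2 at col 1 lands with bottom-row=5; cleared 0 line(s) (total 0); column heights now [5 7 7 6 2 2 2], max=7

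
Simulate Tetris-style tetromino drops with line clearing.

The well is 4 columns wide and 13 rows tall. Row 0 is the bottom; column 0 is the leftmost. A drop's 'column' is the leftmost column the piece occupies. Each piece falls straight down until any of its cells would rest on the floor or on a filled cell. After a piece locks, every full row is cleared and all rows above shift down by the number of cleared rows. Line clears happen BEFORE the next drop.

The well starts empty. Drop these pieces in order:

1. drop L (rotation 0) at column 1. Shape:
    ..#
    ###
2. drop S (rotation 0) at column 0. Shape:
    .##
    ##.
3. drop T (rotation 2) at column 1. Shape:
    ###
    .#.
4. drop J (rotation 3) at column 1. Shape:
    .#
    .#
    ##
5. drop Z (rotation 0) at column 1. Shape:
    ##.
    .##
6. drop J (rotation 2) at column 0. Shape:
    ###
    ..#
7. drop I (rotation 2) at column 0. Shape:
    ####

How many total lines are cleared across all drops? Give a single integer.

Drop 1: L rot0 at col 1 lands with bottom-row=0; cleared 0 line(s) (total 0); column heights now [0 1 1 2], max=2
Drop 2: S rot0 at col 0 lands with bottom-row=1; cleared 0 line(s) (total 0); column heights now [2 3 3 2], max=3
Drop 3: T rot2 at col 1 lands with bottom-row=3; cleared 0 line(s) (total 0); column heights now [2 5 5 5], max=5
Drop 4: J rot3 at col 1 lands with bottom-row=5; cleared 0 line(s) (total 0); column heights now [2 6 8 5], max=8
Drop 5: Z rot0 at col 1 lands with bottom-row=8; cleared 0 line(s) (total 0); column heights now [2 10 10 9], max=10
Drop 6: J rot2 at col 0 lands with bottom-row=10; cleared 0 line(s) (total 0); column heights now [12 12 12 9], max=12
Drop 7: I rot2 at col 0 lands with bottom-row=12; cleared 1 line(s) (total 1); column heights now [12 12 12 9], max=12

Answer: 1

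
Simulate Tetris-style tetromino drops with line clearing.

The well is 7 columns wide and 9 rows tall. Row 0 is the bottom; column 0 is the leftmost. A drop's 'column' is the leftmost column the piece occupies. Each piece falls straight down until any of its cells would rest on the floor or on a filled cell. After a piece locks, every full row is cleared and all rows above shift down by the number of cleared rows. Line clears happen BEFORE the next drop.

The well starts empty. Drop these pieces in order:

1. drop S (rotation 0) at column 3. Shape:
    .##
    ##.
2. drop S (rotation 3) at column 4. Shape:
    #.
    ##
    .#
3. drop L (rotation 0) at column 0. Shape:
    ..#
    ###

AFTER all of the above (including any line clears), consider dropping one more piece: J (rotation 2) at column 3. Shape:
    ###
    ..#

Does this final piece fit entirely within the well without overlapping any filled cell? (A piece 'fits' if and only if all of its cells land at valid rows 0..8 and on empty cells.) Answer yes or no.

Answer: yes

Derivation:
Drop 1: S rot0 at col 3 lands with bottom-row=0; cleared 0 line(s) (total 0); column heights now [0 0 0 1 2 2 0], max=2
Drop 2: S rot3 at col 4 lands with bottom-row=2; cleared 0 line(s) (total 0); column heights now [0 0 0 1 5 4 0], max=5
Drop 3: L rot0 at col 0 lands with bottom-row=0; cleared 0 line(s) (total 0); column heights now [1 1 2 1 5 4 0], max=5
Test piece J rot2 at col 3 (width 3): heights before test = [1 1 2 1 5 4 0]; fits = True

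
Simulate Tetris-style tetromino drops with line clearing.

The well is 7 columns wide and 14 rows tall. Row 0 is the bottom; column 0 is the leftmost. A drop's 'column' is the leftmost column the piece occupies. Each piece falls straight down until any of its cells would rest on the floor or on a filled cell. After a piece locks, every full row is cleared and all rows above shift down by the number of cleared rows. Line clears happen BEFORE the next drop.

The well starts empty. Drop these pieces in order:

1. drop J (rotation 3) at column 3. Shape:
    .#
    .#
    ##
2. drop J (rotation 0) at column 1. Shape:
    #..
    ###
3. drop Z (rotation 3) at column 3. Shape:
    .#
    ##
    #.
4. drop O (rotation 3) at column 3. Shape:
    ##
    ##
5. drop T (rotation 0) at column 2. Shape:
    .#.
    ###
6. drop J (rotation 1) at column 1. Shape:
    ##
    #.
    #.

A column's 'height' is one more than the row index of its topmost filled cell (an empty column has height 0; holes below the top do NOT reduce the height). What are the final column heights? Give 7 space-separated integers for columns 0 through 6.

Drop 1: J rot3 at col 3 lands with bottom-row=0; cleared 0 line(s) (total 0); column heights now [0 0 0 1 3 0 0], max=3
Drop 2: J rot0 at col 1 lands with bottom-row=1; cleared 0 line(s) (total 0); column heights now [0 3 2 2 3 0 0], max=3
Drop 3: Z rot3 at col 3 lands with bottom-row=2; cleared 0 line(s) (total 0); column heights now [0 3 2 4 5 0 0], max=5
Drop 4: O rot3 at col 3 lands with bottom-row=5; cleared 0 line(s) (total 0); column heights now [0 3 2 7 7 0 0], max=7
Drop 5: T rot0 at col 2 lands with bottom-row=7; cleared 0 line(s) (total 0); column heights now [0 3 8 9 8 0 0], max=9
Drop 6: J rot1 at col 1 lands with bottom-row=6; cleared 0 line(s) (total 0); column heights now [0 9 9 9 8 0 0], max=9

Answer: 0 9 9 9 8 0 0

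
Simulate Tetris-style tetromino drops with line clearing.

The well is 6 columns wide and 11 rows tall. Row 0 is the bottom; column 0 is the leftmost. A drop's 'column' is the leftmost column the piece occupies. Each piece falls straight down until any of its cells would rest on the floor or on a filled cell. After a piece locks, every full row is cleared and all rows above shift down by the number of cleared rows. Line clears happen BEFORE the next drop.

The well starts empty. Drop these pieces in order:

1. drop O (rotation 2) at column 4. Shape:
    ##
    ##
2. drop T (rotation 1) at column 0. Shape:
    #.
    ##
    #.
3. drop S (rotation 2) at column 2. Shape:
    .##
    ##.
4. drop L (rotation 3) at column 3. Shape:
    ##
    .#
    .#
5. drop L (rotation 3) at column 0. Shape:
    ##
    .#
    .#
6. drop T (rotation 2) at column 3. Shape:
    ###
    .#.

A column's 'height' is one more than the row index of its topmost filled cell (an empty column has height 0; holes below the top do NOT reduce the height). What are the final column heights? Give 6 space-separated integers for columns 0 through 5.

Drop 1: O rot2 at col 4 lands with bottom-row=0; cleared 0 line(s) (total 0); column heights now [0 0 0 0 2 2], max=2
Drop 2: T rot1 at col 0 lands with bottom-row=0; cleared 0 line(s) (total 0); column heights now [3 2 0 0 2 2], max=3
Drop 3: S rot2 at col 2 lands with bottom-row=1; cleared 1 line(s) (total 1); column heights now [2 0 0 2 2 1], max=2
Drop 4: L rot3 at col 3 lands with bottom-row=2; cleared 0 line(s) (total 1); column heights now [2 0 0 5 5 1], max=5
Drop 5: L rot3 at col 0 lands with bottom-row=0; cleared 0 line(s) (total 1); column heights now [3 3 0 5 5 1], max=5
Drop 6: T rot2 at col 3 lands with bottom-row=5; cleared 0 line(s) (total 1); column heights now [3 3 0 7 7 7], max=7

Answer: 3 3 0 7 7 7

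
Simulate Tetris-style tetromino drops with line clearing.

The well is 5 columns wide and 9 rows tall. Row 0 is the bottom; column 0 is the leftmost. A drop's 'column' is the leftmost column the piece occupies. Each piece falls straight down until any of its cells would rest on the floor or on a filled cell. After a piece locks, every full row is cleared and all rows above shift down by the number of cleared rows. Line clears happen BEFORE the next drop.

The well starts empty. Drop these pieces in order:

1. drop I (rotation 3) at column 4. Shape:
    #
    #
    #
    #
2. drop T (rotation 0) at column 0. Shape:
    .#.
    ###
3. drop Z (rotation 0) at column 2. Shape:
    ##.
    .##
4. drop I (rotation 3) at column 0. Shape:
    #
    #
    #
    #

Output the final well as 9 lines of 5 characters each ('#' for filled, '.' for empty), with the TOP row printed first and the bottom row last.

Answer: .....
.....
.....
..##.
#..##
#...#
#...#
##..#
###.#

Derivation:
Drop 1: I rot3 at col 4 lands with bottom-row=0; cleared 0 line(s) (total 0); column heights now [0 0 0 0 4], max=4
Drop 2: T rot0 at col 0 lands with bottom-row=0; cleared 0 line(s) (total 0); column heights now [1 2 1 0 4], max=4
Drop 3: Z rot0 at col 2 lands with bottom-row=4; cleared 0 line(s) (total 0); column heights now [1 2 6 6 5], max=6
Drop 4: I rot3 at col 0 lands with bottom-row=1; cleared 0 line(s) (total 0); column heights now [5 2 6 6 5], max=6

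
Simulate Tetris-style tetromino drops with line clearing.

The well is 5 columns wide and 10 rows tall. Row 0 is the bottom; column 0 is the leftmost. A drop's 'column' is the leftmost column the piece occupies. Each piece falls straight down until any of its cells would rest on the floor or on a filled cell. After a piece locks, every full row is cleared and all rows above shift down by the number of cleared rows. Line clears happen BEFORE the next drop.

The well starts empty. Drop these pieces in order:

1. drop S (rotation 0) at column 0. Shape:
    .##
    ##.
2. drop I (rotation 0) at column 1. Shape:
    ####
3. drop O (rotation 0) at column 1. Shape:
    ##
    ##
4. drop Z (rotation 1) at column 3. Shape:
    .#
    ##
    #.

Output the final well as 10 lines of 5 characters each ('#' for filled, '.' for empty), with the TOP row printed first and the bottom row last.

Answer: .....
.....
.....
.....
....#
.####
.###.
.####
.##..
##...

Derivation:
Drop 1: S rot0 at col 0 lands with bottom-row=0; cleared 0 line(s) (total 0); column heights now [1 2 2 0 0], max=2
Drop 2: I rot0 at col 1 lands with bottom-row=2; cleared 0 line(s) (total 0); column heights now [1 3 3 3 3], max=3
Drop 3: O rot0 at col 1 lands with bottom-row=3; cleared 0 line(s) (total 0); column heights now [1 5 5 3 3], max=5
Drop 4: Z rot1 at col 3 lands with bottom-row=3; cleared 0 line(s) (total 0); column heights now [1 5 5 5 6], max=6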